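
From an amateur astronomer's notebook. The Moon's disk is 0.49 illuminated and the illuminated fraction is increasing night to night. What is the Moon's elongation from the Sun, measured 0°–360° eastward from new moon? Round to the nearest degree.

89°

Invert f = (1 − cos θ)/2 to get cos θ = 1 − 2(0.49) = 0.020, hence θ₀ = arccos 0.020 = 88.9°.
Waxing ⇒ before full, so θ = 88.9°.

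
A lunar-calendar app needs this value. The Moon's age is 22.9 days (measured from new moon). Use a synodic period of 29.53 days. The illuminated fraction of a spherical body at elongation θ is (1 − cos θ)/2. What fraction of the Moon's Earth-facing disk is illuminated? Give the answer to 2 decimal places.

The Moon has covered 22.9/29.53 of its cycle, so θ ≈ 360° × 22.9/29.53 = 279.2°.
cos 279.2° = 0.159, so f = (1 − 0.159)/2 = 0.420.

0.42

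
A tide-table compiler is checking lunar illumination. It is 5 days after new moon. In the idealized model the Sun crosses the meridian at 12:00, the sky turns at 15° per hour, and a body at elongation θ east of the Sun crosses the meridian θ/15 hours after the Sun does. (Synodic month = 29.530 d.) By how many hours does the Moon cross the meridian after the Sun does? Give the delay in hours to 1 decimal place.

Phase angle: θ = 360°·(5 d)/(29.530 d) = 61.0°.
At 15° of sky rotation per hour, 61.0° corresponds to a 4.06 h lag.
So the Moon crosses the meridian 4.06 h after the Sun.

4.1 h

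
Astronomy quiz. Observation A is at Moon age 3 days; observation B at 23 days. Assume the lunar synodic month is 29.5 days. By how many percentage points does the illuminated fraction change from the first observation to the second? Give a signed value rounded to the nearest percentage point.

+31 percentage points

θ₁ = 360° × 3/29.5 = 36.6°, f₁ = (1 − cos θ₁)/2 = 0.099.
θ₂ = 360° × 23/29.5 = 280.7°, f₂ = (1 − cos θ₂)/2 = 0.407.
Change = f₂ − f₁ = +0.309 → +31 percentage points.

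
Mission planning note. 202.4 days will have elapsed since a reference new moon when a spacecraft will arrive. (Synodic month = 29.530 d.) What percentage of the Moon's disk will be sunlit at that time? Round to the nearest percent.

202.4/29.530 = 6.854 lunations, so 6 complete cycles and 25.22 d into the next.
Phase angle: θ = 360°·(25.22 d)/(29.530 d) = 307.5°.
cos 307.5° = 0.608, so f = (1 − 0.608)/2 = 0.196, so 20%.

20%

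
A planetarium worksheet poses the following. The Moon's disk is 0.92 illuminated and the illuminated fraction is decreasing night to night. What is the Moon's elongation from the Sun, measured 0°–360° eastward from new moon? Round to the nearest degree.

213°

From f = (1 − cos θ)/2: cos θ = 1 − 2×0.92 = -0.840; arccos → 147.1°.
Since the Moon is past full (waning), take the reflex angle: θ = 360° − 147.1° = 212.9°.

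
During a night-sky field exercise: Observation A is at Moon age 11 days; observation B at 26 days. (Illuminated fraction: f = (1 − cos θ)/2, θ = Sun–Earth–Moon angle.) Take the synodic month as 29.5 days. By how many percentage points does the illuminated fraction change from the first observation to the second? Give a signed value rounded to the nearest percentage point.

θ₁ = 360° × 11/29.5 = 134.2°, f₁ = (1 − cos θ₁)/2 = 0.849.
θ₂ = 360° × 26/29.5 = 317.3°, f₂ = (1 − cos θ₂)/2 = 0.133.
Change = f₂ − f₁ = -0.716 → -72 percentage points.

-72 percentage points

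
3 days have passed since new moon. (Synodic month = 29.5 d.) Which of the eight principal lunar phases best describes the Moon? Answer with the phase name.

waxing crescent

θ ≈ 360° × 3/29.5 = 37°, which falls in the waxing crescent sector.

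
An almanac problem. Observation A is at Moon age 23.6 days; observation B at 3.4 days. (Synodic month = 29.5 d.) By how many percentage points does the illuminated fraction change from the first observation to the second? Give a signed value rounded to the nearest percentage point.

-22 percentage points

First observation: θ = 360°·23.6/29.5 = 288.0°, so f = 0.345.
Second observation: θ = 41.5°, f = 0.125.
Δf = 0.125 − 0.345 = -0.220, i.e. -22 pp.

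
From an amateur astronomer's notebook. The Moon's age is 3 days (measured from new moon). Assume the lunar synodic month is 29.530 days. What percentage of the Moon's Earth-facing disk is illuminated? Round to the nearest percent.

Elongation θ = 360° × 3/29.530 ≈ 36.6°.
Illuminated fraction = (1 − cos 36.6°)/2 = (1 − 0.803)/2 ≈ 0.098, so 10%.

10%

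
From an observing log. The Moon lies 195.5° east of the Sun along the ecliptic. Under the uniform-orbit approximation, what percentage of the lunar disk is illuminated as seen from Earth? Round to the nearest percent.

Half-versine of 195.5°: (1 − (-0.964))/2 = 0.982, i.e. 98%.

98%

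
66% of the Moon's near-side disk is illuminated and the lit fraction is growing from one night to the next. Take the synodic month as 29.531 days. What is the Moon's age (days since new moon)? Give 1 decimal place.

Invert f = (1 − cos θ)/2 to get cos θ = 1 − 2(0.66) = -0.320, hence θ₀ = arccos -0.320 = 108.7°.
Before full moon the principal value applies: θ = 108.7°.
At 360°/29.531 d per day, 108.7° corresponds to 8.91 days.

8.9 days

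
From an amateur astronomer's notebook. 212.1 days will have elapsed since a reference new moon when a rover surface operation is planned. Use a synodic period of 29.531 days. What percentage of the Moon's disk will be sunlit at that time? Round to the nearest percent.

29%

212.1/29.531 = 7.182 lunations, so 7 complete cycles and 5.38 d into the next.
Elongation θ = 360° × 5.38/29.531 ≈ 65.6°.
With cos θ = 0.413, the lit fraction is (1 − 0.413)/2 ≈ 0.294, so 29%.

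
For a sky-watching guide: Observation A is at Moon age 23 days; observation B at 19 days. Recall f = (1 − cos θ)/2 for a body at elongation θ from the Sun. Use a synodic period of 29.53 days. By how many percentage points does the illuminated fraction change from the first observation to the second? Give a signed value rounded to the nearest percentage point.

First observation: θ = 360°·23/29.53 = 280.4°, so f = 0.410.
Second observation: θ = 231.6°, f = 0.810.
Δf = 0.810 − 0.410 = +0.401, i.e. +40 pp.

+40 percentage points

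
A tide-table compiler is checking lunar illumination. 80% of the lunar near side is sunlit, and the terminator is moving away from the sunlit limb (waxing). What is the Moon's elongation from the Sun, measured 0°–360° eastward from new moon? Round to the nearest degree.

Invert f = (1 − cos θ)/2 to get cos θ = 1 − 2(0.80) = -0.600, hence θ₀ = arccos -0.600 = 126.9°.
The Moon is waxing (0°–180°), so θ = 126.9° directly.

127°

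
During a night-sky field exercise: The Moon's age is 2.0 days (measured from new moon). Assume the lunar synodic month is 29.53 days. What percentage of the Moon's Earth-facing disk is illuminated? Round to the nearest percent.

4%

Phase angle: θ = 360°·(2.0 d)/(29.53 d) = 24.4°.
With cos θ = 0.911, the lit fraction is (1 − 0.911)/2 ≈ 0.045, so 4%.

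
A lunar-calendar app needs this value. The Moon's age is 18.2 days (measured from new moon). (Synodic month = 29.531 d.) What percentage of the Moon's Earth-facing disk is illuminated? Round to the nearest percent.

The Moon has covered 18.2/29.531 of its cycle, so θ ≈ 360° × 18.2/29.531 = 221.9°.
Illuminated fraction = (1 − cos 221.9°)/2 = (1 − (-0.745))/2 ≈ 0.872, so 87%.

87%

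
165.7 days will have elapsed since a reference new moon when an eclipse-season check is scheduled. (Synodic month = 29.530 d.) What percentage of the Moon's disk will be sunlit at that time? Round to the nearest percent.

165.7/29.530 = 5.611 lunations, so 5 complete cycles and 18.05 d into the next.
Phase angle: θ = 360°·(18.05 d)/(29.530 d) = 220.0°.
Illuminated fraction = (1 − cos 220.0°)/2 = (1 − (-0.766))/2 ≈ 0.883, so 88%.

88%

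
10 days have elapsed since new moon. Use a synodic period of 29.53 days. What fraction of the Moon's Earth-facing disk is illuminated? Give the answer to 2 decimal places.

0.76

The Moon has covered 10/29.53 of its cycle, so θ ≈ 360° × 10/29.53 = 121.9°.
With cos θ = (-0.529), the lit fraction is (1 − (-0.529))/2 ≈ 0.764.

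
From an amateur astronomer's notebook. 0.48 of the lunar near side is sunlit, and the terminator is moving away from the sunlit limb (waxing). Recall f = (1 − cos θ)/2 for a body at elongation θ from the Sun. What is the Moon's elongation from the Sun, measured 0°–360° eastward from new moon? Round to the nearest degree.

88°

Invert f = (1 − cos θ)/2 to get cos θ = 1 − 2(0.48) = 0.040, hence θ₀ = arccos 0.040 = 87.7°.
The Moon is waxing (0°–180°), so θ = 87.7° directly.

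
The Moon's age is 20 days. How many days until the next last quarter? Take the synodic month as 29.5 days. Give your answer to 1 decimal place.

2.1 days

Last quarter is 0.75 of the way through the cycle: age 0.75 × 29.5 = 22.125 d.
That is 22.125 − 20 = 2.125 days ahead.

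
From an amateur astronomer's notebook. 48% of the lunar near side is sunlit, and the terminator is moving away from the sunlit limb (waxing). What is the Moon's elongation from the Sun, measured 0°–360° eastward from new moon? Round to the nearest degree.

From f = (1 − cos θ)/2: cos θ = 1 − 2×0.48 = 0.040; arccos → 87.7°.
Waxing ⇒ before full, so θ = 87.7°.

88°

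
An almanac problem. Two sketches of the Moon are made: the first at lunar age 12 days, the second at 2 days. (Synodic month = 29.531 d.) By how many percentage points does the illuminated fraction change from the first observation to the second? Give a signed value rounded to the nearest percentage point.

First observation: θ = 360°·12/29.531 = 146.3°, so f = 0.916.
Second observation: θ = 24.4°, f = 0.045.
Δf = 0.045 − 0.916 = -0.871, i.e. -87 pp.

-87 pp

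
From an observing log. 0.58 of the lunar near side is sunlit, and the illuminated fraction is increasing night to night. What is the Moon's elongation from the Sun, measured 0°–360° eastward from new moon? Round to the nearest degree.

cos θ = 1 − 2f = -0.160, giving a principal value of 99.2°.
Before full moon the principal value applies: θ = 99.2°.

99°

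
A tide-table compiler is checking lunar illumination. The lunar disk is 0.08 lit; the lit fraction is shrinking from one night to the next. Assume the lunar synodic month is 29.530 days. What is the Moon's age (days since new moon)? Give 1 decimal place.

cos θ = 1 − 2f = 0.840, giving a principal value of 32.9°.
Since the Moon is past full (waning), take the reflex angle: θ = 360° − 32.9° = 327.1°.
That fraction of the synodic month is 327.1/360 × 29.530 d ≈ 26.83 d.

26.8 days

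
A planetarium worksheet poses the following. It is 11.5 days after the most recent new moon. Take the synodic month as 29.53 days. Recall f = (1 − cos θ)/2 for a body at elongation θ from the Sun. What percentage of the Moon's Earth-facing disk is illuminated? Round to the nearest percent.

88%

Phase angle: θ = 360°·(11.5 d)/(29.53 d) = 140.2°.
cos 140.2° = (-0.768), so f = (1 − (-0.768))/2 = 0.884, so 88%.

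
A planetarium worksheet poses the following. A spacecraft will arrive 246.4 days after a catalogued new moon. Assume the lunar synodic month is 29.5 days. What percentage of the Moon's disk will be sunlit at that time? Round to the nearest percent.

80%

246.4/29.5 = 8.353 lunations, so 8 complete cycles and 10.40 d into the next.
Phase angle: θ = 360°·(10.40 d)/(29.5 d) = 126.9°.
With cos θ = (-0.601), the lit fraction is (1 − (-0.601))/2 ≈ 0.800, so 80%.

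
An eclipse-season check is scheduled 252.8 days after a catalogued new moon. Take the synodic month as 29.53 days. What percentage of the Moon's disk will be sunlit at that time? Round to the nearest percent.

96%

252.8 d spans 8 complete synodic months (8 × 29.53 = 236.24 d) plus 16.56 d.
The Moon has covered 16.56/29.53 of its cycle, so θ ≈ 360° × 16.56/29.53 = 201.9°.
With cos θ = (-0.928), the lit fraction is (1 − (-0.928))/2 ≈ 0.964, so 96%.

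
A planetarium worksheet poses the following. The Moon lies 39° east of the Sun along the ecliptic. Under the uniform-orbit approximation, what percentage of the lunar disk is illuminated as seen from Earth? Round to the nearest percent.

11%

cos 39° = 0.777, so f = (1 − 0.777)/2 = 0.111, i.e. 11%.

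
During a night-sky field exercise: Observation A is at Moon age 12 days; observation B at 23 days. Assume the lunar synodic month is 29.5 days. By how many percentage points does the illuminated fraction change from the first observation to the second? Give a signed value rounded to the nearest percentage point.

First observation: θ = 360°·12/29.5 = 146.4°, so f = 0.917.
Second observation: θ = 280.7°, f = 0.407.
Δf = 0.407 − 0.917 = -0.509, i.e. -51 pp.

-51 pp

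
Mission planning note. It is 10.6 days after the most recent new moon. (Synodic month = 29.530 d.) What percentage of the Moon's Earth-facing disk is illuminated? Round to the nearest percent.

Phase angle: θ = 360°·(10.6 d)/(29.530 d) = 129.2°.
cos 129.2° = (-0.632), so f = (1 − (-0.632))/2 = 0.816, so 82%.

82%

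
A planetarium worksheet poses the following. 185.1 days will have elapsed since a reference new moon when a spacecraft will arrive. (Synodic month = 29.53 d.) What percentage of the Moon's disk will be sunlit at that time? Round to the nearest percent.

185.1/29.53 = 6.268 lunations, so 6 complete cycles and 7.92 d into the next.
The Moon has covered 7.92/29.53 of its cycle, so θ ≈ 360° × 7.92/29.53 = 96.6°.
cos 96.6° = (-0.114), so f = (1 − (-0.114))/2 = 0.557, so 56%.

56%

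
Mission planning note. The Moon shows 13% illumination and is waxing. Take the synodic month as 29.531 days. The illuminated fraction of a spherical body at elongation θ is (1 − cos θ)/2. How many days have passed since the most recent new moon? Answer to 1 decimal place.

From f = (1 − cos θ)/2: cos θ = 1 − 2×0.13 = 0.740; arccos → 42.3°.
Before full moon the principal value applies: θ = 42.3°.
At 360°/29.531 d per day, 42.3° corresponds to 3.47 days.

3.5 days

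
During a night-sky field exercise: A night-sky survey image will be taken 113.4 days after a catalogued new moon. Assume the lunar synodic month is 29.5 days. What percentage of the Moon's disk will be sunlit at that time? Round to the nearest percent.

113.4 d spans 3 complete synodic months (3 × 29.5 = 88.50 d) plus 24.90 d.
The Moon has covered 24.90/29.5 of its cycle, so θ ≈ 360° × 24.90/29.5 = 303.9°.
cos 303.9° = 0.557, so f = (1 − 0.557)/2 = 0.221, so 22%.

22%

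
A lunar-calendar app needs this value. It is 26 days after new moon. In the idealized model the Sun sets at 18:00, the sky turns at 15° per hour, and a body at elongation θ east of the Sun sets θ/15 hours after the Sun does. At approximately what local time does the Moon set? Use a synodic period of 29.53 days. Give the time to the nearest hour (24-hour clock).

Elongation θ = 360° × 26/29.53 ≈ 317.0°.
Delay after the Sun = 317.0° / (15°/h) ≈ 21.13 h.
18:00 + 21.13 h ≈ 15:08 → 15:00 to the nearest hour.

15:00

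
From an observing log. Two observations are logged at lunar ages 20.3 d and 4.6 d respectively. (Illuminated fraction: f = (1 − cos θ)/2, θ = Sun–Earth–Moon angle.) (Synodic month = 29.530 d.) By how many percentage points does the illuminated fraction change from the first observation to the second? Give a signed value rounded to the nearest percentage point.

θ₁ = 360° × 20.3/29.530 = 247.5°, f₁ = (1 − cos θ₁)/2 = 0.692.
θ₂ = 360° × 4.6/29.530 = 56.1°, f₂ = (1 − cos θ₂)/2 = 0.221.
Change = f₂ − f₁ = -0.471 → -47 percentage points.

-47 pp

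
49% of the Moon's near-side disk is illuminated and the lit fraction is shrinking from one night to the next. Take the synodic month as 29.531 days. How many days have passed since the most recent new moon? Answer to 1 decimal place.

cos θ = 1 − 2f = 0.020, giving a principal value of 88.9°.
Since the Moon is past full (waning), take the reflex angle: θ = 360° − 88.9° = 271.1°.
That fraction of the synodic month is 271.1/360 × 29.531 d ≈ 22.24 d.

22.2 days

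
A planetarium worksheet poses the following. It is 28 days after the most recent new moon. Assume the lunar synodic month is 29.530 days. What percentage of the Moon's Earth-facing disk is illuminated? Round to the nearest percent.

Elongation θ = 360° × 28/29.530 ≈ 341.3°.
With cos θ = 0.947, the lit fraction is (1 − 0.947)/2 ≈ 0.026, so 3%.

3%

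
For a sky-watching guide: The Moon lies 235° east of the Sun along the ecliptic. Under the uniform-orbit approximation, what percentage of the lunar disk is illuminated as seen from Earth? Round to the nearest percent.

79%

f = (1 − cos 235°)/2 = (1 − (-0.574))/2 ≈ 0.787, i.e. 79%.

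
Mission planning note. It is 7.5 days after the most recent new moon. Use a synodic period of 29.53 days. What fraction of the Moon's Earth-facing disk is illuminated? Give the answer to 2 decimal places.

The Moon has covered 7.5/29.53 of its cycle, so θ ≈ 360° × 7.5/29.53 = 91.4°.
cos 91.4° = (-0.025), so f = (1 − (-0.025))/2 = 0.512.

0.51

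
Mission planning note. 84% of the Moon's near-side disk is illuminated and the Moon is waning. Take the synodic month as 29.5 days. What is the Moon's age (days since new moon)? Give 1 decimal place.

18.6 days

From f = (1 − cos θ)/2: cos θ = 1 − 2×0.84 = -0.680; arccos → 132.8°.
A waning Moon lies in 180°–360°, so θ = 360° − 132.8° = 227.2°.
At 360°/29.5 d per day, 227.2° corresponds to 18.61 days.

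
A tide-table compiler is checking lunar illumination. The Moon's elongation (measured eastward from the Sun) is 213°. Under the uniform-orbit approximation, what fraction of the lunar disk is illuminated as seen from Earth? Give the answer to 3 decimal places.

f = (1 − cos 213°)/2 = (1 − (-0.839))/2 ≈ 0.919.

0.919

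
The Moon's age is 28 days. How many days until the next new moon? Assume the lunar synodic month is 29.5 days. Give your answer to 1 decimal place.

One full lunation from the last new moon is 29.5 d; remaining = 29.5 − 28 = 1.500 d.

1.5 days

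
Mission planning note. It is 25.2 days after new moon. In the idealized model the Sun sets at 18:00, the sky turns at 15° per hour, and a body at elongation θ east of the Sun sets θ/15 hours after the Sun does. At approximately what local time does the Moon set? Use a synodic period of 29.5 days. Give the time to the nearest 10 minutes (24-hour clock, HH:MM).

Elongation θ = 360° × 25.2/29.5 ≈ 307.5°.
At 15° of sky rotation per hour, 307.5° corresponds to a 20.50 h lag.
18:00 + 20.502 h ≈ 14:30 → 14:30 to the nearest ten minutes.

14:30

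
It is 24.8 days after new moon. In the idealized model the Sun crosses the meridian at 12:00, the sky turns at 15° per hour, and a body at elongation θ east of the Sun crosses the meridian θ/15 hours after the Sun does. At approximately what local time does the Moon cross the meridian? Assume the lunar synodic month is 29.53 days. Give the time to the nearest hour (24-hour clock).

Elongation θ = 360° × 24.8/29.53 ≈ 302.3°.
Delay after the Sun = 302.3° / (15°/h) ≈ 20.16 h.
12:00 + 20.16 h ≈ 08:09 → 08:00 to the nearest hour.

08:00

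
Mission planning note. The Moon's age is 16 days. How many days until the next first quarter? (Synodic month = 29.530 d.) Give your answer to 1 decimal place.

20.9 days

First quarter is 0.25 of the way through the cycle: age 0.25 × 29.530 = 7.383 d.
Already past this cycle's first quarter; the next is at 7.383 + 29.530 = 36.913 d, so 36.913 − 16 = 20.913 days.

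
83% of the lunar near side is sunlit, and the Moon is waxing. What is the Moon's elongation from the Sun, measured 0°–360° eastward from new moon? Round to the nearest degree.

Invert f = (1 − cos θ)/2 to get cos θ = 1 − 2(0.83) = -0.660, hence θ₀ = arccos -0.660 = 131.3°.
Before full moon the principal value applies: θ = 131.3°.

131°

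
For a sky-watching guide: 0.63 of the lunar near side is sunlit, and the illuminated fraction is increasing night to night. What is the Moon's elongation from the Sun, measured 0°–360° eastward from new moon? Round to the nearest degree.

105°

From f = (1 − cos θ)/2: cos θ = 1 − 2×0.63 = -0.260; arccos → 105.1°.
Waxing ⇒ before full, so θ = 105.1°.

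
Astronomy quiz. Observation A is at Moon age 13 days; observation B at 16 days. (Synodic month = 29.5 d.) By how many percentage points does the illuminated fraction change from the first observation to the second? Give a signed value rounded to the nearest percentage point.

First observation: θ = 360°·13/29.5 = 158.6°, so f = 0.966.
Second observation: θ = 195.3°, f = 0.982.
Δf = 0.982 − 0.966 = +0.017, i.e. +2 pp.

+2 pp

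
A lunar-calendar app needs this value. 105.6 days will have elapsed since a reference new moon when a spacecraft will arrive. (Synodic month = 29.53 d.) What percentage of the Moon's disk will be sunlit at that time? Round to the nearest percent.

105.6 d spans 3 complete synodic months (3 × 29.53 = 88.59 d) plus 17.01 d.
Phase angle: θ = 360°·(17.01 d)/(29.53 d) = 207.4°.
Illuminated fraction = (1 − cos 207.4°)/2 = (1 − (-0.888))/2 ≈ 0.944, so 94%.

94%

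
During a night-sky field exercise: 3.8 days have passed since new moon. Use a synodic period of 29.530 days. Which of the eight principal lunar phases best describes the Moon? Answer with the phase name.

At 3.8/29.530 of the cycle, θ ≈ 46° — the waxing crescent range.

waxing crescent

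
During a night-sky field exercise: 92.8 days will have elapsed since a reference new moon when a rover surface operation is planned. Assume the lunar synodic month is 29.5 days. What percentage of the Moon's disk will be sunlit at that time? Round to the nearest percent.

20%

92.8 d spans 3 complete synodic months (3 × 29.5 = 88.50 d) plus 4.30 d.
Elongation θ = 360° × 4.30/29.5 ≈ 52.5°.
Illuminated fraction = (1 − cos 52.5°)/2 = (1 − 0.609)/2 ≈ 0.195, so 20%.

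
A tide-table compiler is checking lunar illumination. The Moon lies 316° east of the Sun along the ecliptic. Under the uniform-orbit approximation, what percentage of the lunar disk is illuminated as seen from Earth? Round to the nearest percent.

14%

Half-versine of 316°: (1 − 0.719)/2 = 0.140, i.e. 14%.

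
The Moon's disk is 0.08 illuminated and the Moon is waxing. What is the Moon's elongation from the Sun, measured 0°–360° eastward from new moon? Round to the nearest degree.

33°

From f = (1 − cos θ)/2: cos θ = 1 − 2×0.08 = 0.840; arccos → 32.9°.
Before full moon the principal value applies: θ = 32.9°.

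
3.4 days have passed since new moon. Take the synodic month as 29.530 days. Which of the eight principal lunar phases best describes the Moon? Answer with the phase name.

waxing crescent

θ ≈ 360° × 3.4/29.530 = 41°, which falls in the waxing crescent sector.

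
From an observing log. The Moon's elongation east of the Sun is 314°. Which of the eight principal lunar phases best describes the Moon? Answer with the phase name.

314° lies in the waning crescent sector of the 8-phase cycle.

waning crescent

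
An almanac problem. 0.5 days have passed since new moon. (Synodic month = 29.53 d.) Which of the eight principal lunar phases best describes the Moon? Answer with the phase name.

θ ≈ 360° × 0.5/29.53 = 6°, which falls in the new moon sector.

new moon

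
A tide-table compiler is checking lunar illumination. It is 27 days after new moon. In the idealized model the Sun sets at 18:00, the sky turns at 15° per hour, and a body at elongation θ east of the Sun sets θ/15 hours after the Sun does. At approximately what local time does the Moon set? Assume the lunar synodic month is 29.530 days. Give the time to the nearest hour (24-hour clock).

Elongation θ = 360° × 27/29.530 ≈ 329.2°.
At 15° of sky rotation per hour, 329.2° corresponds to a 21.94 h lag.
18:00 + 21.94 h ≈ 15:57 → 16:00 to the nearest hour.

16:00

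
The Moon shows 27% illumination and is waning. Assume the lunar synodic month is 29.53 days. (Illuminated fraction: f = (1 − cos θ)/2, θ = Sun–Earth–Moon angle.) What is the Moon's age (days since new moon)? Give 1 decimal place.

cos θ = 1 − 2f = 0.460, giving a principal value of 62.6°.
A waning Moon lies in 180°–360°, so θ = 360° − 62.6° = 297.4°.
That fraction of the synodic month is 297.4/360 × 29.53 d ≈ 24.39 d.

24.4 days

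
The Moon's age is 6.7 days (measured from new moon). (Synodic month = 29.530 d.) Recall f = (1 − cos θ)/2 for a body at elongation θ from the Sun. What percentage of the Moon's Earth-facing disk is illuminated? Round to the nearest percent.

43%

The Moon has covered 6.7/29.530 of its cycle, so θ ≈ 360° × 6.7/29.530 = 81.7°.
Illuminated fraction = (1 − cos 81.7°)/2 = (1 − 0.145)/2 ≈ 0.428, so 43%.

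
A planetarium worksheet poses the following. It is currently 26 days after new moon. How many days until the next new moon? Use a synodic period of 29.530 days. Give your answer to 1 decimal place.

The next new moon completes the synodic month: 29.530 − 26 = 3.530 days.

3.5 days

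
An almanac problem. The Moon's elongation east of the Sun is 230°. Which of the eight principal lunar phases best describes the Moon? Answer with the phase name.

The waning gibbous sector spans roughly 202°–248°; 230° falls inside it.

waning gibbous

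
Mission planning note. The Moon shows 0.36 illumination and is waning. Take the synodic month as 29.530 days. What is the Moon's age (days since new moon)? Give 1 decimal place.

23.5 days

Invert f = (1 − cos θ)/2 to get cos θ = 1 − 2(0.36) = 0.280, hence θ₀ = arccos 0.280 = 73.7°.
Since the Moon is past full (waning), take the reflex angle: θ = 360° − 73.7° = 286.3°.
Age = 29.530 × 286.3°/360° ≈ 23.48 days.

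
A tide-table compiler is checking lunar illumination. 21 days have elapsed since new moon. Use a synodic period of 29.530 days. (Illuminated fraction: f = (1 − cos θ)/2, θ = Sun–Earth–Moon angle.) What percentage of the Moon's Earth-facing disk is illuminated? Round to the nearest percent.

Phase angle: θ = 360°·(21 d)/(29.530 d) = 256.0°.
Illuminated fraction = (1 − cos 256.0°)/2 = (1 − (-0.242))/2 ≈ 0.621, so 62%.

62%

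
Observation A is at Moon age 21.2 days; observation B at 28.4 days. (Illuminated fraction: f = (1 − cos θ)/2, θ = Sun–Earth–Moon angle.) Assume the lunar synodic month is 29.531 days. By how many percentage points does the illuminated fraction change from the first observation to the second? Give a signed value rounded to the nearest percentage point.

-59 pp

First observation: θ = 360°·21.2/29.531 = 258.4°, so f = 0.600.
Second observation: θ = 346.2°, f = 0.014.
Δf = 0.014 − 0.600 = -0.586, i.e. -59 pp.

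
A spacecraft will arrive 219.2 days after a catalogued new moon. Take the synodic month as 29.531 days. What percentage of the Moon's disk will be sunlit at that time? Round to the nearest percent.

219.2/29.531 = 7.423 lunations, so 7 complete cycles and 12.48 d into the next.
Phase angle: θ = 360°·(12.48 d)/(29.531 d) = 152.2°.
Illuminated fraction = (1 − cos 152.2°)/2 = (1 − (-0.884))/2 ≈ 0.942, so 94%.

94%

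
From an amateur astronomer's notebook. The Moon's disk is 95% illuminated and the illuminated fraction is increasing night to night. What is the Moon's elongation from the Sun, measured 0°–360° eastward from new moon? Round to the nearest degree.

cos θ = 1 − 2f = -0.900, giving a principal value of 154.2°.
Before full moon the principal value applies: θ = 154.2°.

154°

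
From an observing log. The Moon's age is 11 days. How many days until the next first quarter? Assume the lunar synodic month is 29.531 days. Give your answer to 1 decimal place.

First quarter occurs at elongation 90°, i.e. at age 29.531 × 90/360 = 7.383 d.
This lunation's first quarter (7.383 d) has passed, so add one period: 36.914 − 11 = 25.914 days.

25.9 days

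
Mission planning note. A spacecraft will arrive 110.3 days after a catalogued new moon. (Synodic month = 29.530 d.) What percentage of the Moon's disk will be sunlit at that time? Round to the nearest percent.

110.3 d spans 3 complete synodic months (3 × 29.530 = 88.59 d) plus 21.71 d.
Phase angle: θ = 360°·(21.71 d)/(29.530 d) = 264.7°.
cos 264.7° = (-0.093), so f = (1 − (-0.093))/2 = 0.546, so 55%.

55%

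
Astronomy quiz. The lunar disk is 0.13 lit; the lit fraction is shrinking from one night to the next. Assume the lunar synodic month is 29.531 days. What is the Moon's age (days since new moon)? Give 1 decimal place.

26.1 days

Invert f = (1 − cos θ)/2 to get cos θ = 1 − 2(0.13) = 0.740, hence θ₀ = arccos 0.740 = 42.3°.
Waning ⇒ past full, so θ = 360° − 42.3° = 317.7°.
That fraction of the synodic month is 317.7/360 × 29.531 d ≈ 26.06 d.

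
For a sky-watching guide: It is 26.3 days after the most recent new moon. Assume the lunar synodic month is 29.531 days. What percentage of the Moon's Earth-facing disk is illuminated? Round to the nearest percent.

Elongation θ = 360° × 26.3/29.531 ≈ 320.6°.
Illuminated fraction = (1 − cos 320.6°)/2 = (1 − 0.773)/2 ≈ 0.114, so 11%.

11%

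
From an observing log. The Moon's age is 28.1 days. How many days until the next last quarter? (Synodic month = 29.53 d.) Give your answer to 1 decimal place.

Last quarter occurs at elongation 270°, i.e. at age 29.53 × 270/360 = 22.148 d.
Already past this cycle's last quarter; the next is at 22.148 + 29.53 = 51.678 d, so 51.678 − 28.1 = 23.578 days.

23.6 days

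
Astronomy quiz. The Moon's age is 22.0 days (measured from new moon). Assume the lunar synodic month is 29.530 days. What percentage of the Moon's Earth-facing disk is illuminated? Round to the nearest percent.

52%

Elongation θ = 360° × 22.0/29.530 ≈ 268.2°.
Illuminated fraction = (1 − cos 268.2°)/2 = (1 − (-0.031))/2 ≈ 0.516, so 52%.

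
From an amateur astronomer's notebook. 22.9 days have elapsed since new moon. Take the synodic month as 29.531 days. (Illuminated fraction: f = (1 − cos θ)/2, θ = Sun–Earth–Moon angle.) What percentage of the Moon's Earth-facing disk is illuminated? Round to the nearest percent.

42%

The Moon has covered 22.9/29.531 of its cycle, so θ ≈ 360° × 22.9/29.531 = 279.2°.
With cos θ = 0.159, the lit fraction is (1 − 0.159)/2 ≈ 0.420, so 42%.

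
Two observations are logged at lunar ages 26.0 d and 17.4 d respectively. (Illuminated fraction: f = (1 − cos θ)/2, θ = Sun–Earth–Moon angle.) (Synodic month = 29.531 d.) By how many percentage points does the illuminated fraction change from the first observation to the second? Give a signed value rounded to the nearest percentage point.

θ₁ = 360° × 26.0/29.531 = 317.0°, f₁ = (1 − cos θ₁)/2 = 0.135.
θ₂ = 360° × 17.4/29.531 = 212.1°, f₂ = (1 − cos θ₂)/2 = 0.923.
Change = f₂ − f₁ = +0.789 → +79 percentage points.

+79 pp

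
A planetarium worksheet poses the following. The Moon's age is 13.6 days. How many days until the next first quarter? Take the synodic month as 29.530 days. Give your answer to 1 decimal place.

First quarter occurs at elongation 90°, i.e. at age 29.530 × 90/360 = 7.383 d.
Already past this cycle's first quarter; the next is at 7.383 + 29.530 = 36.913 d, so 36.913 − 13.6 = 23.313 days.

23.3 days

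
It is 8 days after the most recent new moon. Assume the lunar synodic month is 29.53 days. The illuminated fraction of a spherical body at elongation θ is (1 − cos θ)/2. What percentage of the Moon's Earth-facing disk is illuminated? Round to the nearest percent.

57%

Elongation θ = 360° × 8/29.53 ≈ 97.5°.
With cos θ = (-0.131), the lit fraction is (1 − (-0.131))/2 ≈ 0.566, so 57%.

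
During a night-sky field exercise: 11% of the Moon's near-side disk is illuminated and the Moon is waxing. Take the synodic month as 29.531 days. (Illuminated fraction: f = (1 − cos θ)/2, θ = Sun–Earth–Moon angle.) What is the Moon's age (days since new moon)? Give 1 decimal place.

From f = (1 − cos θ)/2: cos θ = 1 − 2×0.11 = 0.780; arccos → 38.7°.
The Moon is waxing (0°–180°), so θ = 38.7° directly.
At 360°/29.531 d per day, 38.7° corresponds to 3.18 days.

3.2 days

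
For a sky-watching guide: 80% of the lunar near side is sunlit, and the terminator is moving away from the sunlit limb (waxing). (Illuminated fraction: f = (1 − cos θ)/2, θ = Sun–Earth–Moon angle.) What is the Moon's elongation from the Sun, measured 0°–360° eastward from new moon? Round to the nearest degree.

127°

cos θ = 1 − 2f = -0.600, giving a principal value of 126.9°.
Before full moon the principal value applies: θ = 126.9°.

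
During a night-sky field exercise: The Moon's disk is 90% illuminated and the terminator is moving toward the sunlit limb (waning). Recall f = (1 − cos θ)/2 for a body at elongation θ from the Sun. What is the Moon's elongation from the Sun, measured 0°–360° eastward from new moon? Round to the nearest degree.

From f = (1 − cos θ)/2: cos θ = 1 − 2×0.90 = -0.800; arccos → 143.1°.
Since the Moon is past full (waning), take the reflex angle: θ = 360° − 143.1° = 216.9°.

217°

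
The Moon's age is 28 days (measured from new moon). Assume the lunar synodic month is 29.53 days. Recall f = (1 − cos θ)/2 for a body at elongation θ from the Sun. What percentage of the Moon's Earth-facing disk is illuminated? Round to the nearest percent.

3%

Elongation θ = 360° × 28/29.53 ≈ 341.3°.
Illuminated fraction = (1 − cos 341.3°)/2 = (1 − 0.947)/2 ≈ 0.026, so 3%.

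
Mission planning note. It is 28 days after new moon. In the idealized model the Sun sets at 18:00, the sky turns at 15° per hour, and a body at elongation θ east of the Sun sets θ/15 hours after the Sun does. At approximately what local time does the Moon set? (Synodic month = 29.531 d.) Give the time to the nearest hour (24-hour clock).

17:00

Phase angle: θ = 360°·(28 d)/(29.531 d) = 341.3°.
Delay after the Sun = 341.3° / (15°/h) ≈ 22.76 h.
18:00 + 22.76 h ≈ 16:45 → 17:00 to the nearest hour.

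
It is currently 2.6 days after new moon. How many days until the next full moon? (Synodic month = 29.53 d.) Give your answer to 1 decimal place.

Full moon is 0.5 of the way through the cycle: age 0.5 × 29.53 = 14.765 d.
That is 14.765 − 2.6 = 12.165 days ahead.

12.2 days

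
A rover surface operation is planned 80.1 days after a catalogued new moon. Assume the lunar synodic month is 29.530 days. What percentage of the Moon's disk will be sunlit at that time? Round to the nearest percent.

80.1/29.530 = 2.712 lunations, so 2 complete cycles and 21.04 d into the next.
The Moon has covered 21.04/29.530 of its cycle, so θ ≈ 360° × 21.04/29.530 = 256.5°.
Illuminated fraction = (1 − cos 256.5°)/2 = (1 − (-0.233))/2 ≈ 0.617, so 62%.

62%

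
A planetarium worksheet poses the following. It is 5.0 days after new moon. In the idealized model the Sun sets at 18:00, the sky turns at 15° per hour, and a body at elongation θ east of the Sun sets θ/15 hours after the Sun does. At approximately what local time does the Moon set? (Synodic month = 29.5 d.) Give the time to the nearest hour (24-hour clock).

22:00

Phase angle: θ = 360°·(5.0 d)/(29.5 d) = 61.0°.
Delay after the Sun = 61.0° / (15°/h) ≈ 4.07 h.
18:00 + 4.07 h ≈ 22:04 → 22:00 to the nearest hour.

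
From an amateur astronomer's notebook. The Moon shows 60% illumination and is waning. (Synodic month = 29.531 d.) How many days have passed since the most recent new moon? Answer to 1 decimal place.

21.2 days

From f = (1 − cos θ)/2: cos θ = 1 − 2×0.60 = -0.200; arccos → 101.5°.
A waning Moon lies in 180°–360°, so θ = 360° − 101.5° = 258.5°.
Age = 29.531 × 258.5°/360° ≈ 21.20 days.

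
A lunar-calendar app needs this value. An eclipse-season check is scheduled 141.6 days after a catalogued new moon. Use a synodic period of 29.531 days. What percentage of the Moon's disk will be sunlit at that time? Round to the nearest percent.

141.6/29.531 = 4.795 lunations, so 4 complete cycles and 23.48 d into the next.
The Moon has covered 23.48/29.531 of its cycle, so θ ≈ 360° × 23.48/29.531 = 286.2°.
With cos θ = 0.279, the lit fraction is (1 − 0.279)/2 ≈ 0.361, so 36%.

36%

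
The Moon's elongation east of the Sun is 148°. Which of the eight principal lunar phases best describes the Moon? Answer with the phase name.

waxing gibbous

148° lies in the waxing gibbous sector of the 8-phase cycle.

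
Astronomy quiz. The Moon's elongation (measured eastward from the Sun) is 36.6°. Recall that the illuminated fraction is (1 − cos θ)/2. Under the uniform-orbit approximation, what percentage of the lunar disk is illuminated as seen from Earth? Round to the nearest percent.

f = (1 − cos 36.6°)/2 = (1 − 0.803)/2 ≈ 0.099, i.e. 10%.

10%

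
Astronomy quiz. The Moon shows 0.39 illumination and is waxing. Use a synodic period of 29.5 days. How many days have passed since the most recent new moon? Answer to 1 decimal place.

From f = (1 − cos θ)/2: cos θ = 1 − 2×0.39 = 0.220; arccos → 77.3°.
Before full moon the principal value applies: θ = 77.3°.
That fraction of the synodic month is 77.3/360 × 29.5 d ≈ 6.33 d.

6.3 days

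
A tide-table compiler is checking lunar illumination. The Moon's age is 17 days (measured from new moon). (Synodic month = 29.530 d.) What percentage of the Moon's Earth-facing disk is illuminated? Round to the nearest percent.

94%

The Moon has covered 17/29.530 of its cycle, so θ ≈ 360° × 17/29.530 = 207.2°.
With cos θ = (-0.889), the lit fraction is (1 − (-0.889))/2 ≈ 0.945, so 94%.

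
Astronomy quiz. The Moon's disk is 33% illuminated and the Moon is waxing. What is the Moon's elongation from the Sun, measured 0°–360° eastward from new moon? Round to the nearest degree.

70°

cos θ = 1 − 2f = 0.340, giving a principal value of 70.1°.
The Moon is waxing (0°–180°), so θ = 70.1° directly.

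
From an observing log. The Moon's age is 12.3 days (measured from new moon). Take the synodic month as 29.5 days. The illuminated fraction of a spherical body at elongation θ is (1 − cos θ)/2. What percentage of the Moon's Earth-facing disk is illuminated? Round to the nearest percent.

93%

Elongation θ = 360° × 12.3/29.5 ≈ 150.1°.
With cos θ = (-0.867), the lit fraction is (1 − (-0.867))/2 ≈ 0.933, so 93%.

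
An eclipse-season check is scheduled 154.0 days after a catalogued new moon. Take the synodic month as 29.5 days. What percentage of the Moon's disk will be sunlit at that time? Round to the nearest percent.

41%

154.0/29.5 = 5.220 lunations, so 5 complete cycles and 6.50 d into the next.
The Moon has covered 6.50/29.5 of its cycle, so θ ≈ 360° × 6.50/29.5 = 79.3°.
With cos θ = 0.185, the lit fraction is (1 − 0.185)/2 ≈ 0.407, so 41%.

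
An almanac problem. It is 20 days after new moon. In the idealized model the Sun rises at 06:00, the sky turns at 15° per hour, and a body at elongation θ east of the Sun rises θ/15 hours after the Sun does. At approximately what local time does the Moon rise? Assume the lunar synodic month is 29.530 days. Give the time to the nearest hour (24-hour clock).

22:00

The Moon has covered 20/29.530 of its cycle, so θ ≈ 360° × 20/29.530 = 243.8°.
The Moon trails the Sun by θ/15 = 243.8/15 ≈ 16.25 hours.
06:00 + 16.25 h ≈ 22:15 → 22:00 to the nearest hour.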